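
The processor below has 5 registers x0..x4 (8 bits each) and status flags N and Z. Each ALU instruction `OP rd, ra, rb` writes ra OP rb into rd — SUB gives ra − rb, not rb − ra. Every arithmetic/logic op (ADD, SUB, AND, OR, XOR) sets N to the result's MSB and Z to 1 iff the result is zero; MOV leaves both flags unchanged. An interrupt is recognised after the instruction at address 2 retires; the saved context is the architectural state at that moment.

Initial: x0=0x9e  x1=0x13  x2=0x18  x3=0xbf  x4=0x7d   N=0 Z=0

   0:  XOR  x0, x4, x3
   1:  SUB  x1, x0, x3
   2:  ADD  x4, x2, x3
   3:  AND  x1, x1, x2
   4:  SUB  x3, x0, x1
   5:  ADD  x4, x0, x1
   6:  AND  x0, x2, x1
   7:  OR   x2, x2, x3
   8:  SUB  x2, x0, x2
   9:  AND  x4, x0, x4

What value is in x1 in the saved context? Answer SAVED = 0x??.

SAVED = 0x03

after  0: x0=0xc2 x1=0x13 x2=0x18 x3=0xbf x4=0x7d  N=1 Z=0
after  1: x0=0xc2 x1=0x03 x2=0x18 x3=0xbf x4=0x7d  N=0 Z=0
after  2: x0=0xc2 x1=0x03 x2=0x18 x3=0xbf x4=0xd7  N=1 Z=0
-- IRQ taken; context saved, return-PC = 3 --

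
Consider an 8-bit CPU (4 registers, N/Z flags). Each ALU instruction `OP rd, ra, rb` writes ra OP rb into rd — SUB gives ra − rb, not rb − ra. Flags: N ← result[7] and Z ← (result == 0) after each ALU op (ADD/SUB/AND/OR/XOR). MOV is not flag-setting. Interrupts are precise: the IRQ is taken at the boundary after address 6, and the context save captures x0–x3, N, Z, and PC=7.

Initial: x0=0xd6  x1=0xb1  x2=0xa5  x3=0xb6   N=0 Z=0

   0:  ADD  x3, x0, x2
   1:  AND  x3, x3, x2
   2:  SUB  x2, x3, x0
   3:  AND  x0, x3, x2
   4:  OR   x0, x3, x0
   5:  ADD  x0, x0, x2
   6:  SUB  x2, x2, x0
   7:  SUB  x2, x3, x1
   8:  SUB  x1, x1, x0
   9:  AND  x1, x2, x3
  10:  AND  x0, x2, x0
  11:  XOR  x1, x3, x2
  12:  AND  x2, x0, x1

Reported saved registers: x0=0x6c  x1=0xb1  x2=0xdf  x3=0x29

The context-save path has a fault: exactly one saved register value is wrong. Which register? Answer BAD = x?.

BAD = x3

after  0: x0=0xd6 x1=0xb1 x2=0xa5 x3=0x7b  N=0 Z=0
after  1: x0=0xd6 x1=0xb1 x2=0xa5 x3=0x21  N=0 Z=0
after  2: x0=0xd6 x1=0xb1 x2=0x4b x3=0x21  N=0 Z=0
after  3: x0=0x01 x1=0xb1 x2=0x4b x3=0x21  N=0 Z=0
after  4: x0=0x21 x1=0xb1 x2=0x4b x3=0x21  N=0 Z=0
after  5: x0=0x6c x1=0xb1 x2=0x4b x3=0x21  N=0 Z=0
after  6: x0=0x6c x1=0xb1 x2=0xdf x3=0x21  N=1 Z=0
-- IRQ taken; context saved, return-PC = 7 --
mismatch: x3: reported 0x29 vs actual 0x21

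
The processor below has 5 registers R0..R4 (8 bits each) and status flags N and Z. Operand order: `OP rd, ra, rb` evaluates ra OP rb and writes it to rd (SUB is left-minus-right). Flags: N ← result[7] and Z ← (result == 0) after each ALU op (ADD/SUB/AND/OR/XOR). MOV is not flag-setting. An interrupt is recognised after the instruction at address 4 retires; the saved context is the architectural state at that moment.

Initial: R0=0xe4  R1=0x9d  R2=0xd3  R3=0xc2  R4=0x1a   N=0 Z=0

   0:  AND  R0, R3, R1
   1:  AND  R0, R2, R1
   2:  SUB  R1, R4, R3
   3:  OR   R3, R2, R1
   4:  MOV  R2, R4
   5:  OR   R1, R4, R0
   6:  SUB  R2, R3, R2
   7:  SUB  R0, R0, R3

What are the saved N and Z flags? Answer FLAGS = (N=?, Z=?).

after  0: R0=0x80 R1=0x9d R2=0xd3 R3=0xc2 R4=0x1a  N=1 Z=0
after  1: R0=0x91 R1=0x9d R2=0xd3 R3=0xc2 R4=0x1a  N=1 Z=0
after  2: R0=0x91 R1=0x58 R2=0xd3 R3=0xc2 R4=0x1a  N=0 Z=0
after  3: R0=0x91 R1=0x58 R2=0xd3 R3=0xdb R4=0x1a  N=1 Z=0
after  4: R0=0x91 R1=0x58 R2=0x1a R3=0xdb R4=0x1a  N=1 Z=0
-- IRQ taken; context saved, return-PC = 5 --

FLAGS = (N=1, Z=0)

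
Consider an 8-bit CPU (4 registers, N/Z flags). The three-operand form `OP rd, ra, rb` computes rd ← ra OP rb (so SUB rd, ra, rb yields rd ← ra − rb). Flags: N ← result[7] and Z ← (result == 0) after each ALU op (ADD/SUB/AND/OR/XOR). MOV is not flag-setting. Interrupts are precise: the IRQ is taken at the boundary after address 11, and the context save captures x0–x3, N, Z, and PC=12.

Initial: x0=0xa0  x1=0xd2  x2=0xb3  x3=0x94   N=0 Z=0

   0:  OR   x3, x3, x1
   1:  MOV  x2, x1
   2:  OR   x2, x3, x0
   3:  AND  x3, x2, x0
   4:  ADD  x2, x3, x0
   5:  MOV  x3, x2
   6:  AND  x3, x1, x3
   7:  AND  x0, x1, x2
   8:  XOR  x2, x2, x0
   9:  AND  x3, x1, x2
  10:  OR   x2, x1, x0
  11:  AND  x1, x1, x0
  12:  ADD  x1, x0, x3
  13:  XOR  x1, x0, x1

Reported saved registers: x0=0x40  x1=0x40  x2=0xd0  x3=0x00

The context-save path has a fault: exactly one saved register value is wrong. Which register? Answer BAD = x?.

after  0: x0=0xa0 x1=0xd2 x2=0xb3 x3=0xd6  N=1 Z=0
after  1: x0=0xa0 x1=0xd2 x2=0xd2 x3=0xd6  N=1 Z=0
after  2: x0=0xa0 x1=0xd2 x2=0xf6 x3=0xd6  N=1 Z=0
after  3: x0=0xa0 x1=0xd2 x2=0xf6 x3=0xa0  N=1 Z=0
after  4: x0=0xa0 x1=0xd2 x2=0x40 x3=0xa0  N=0 Z=0
after  5: x0=0xa0 x1=0xd2 x2=0x40 x3=0x40  N=0 Z=0
after  6: x0=0xa0 x1=0xd2 x2=0x40 x3=0x40  N=0 Z=0
after  7: x0=0x40 x1=0xd2 x2=0x40 x3=0x40  N=0 Z=0
after  8: x0=0x40 x1=0xd2 x2=0x00 x3=0x40  N=0 Z=1
after  9: x0=0x40 x1=0xd2 x2=0x00 x3=0x00  N=0 Z=1
after 10: x0=0x40 x1=0xd2 x2=0xd2 x3=0x00  N=1 Z=0
after 11: x0=0x40 x1=0x40 x2=0xd2 x3=0x00  N=0 Z=0
-- IRQ taken; context saved, return-PC = 12 --
mismatch: x2: reported 0xd0 vs actual 0xd2

BAD = x2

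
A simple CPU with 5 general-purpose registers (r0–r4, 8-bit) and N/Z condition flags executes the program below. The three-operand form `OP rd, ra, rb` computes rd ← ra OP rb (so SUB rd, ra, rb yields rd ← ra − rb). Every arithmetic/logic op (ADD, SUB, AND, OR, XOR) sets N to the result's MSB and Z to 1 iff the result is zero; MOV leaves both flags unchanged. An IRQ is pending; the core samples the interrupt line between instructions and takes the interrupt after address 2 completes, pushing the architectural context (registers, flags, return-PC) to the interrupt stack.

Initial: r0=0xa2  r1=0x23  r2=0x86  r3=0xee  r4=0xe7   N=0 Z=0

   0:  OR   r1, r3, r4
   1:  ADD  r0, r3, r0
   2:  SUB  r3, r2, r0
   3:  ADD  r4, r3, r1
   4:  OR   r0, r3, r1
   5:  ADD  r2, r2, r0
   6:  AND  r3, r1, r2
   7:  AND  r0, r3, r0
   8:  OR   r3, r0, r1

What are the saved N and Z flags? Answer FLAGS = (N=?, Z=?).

FLAGS = (N=1, Z=0)

after  0: r0=0xa2 r1=0xef r2=0x86 r3=0xee r4=0xe7  N=1 Z=0
after  1: r0=0x90 r1=0xef r2=0x86 r3=0xee r4=0xe7  N=1 Z=0
after  2: r0=0x90 r1=0xef r2=0x86 r3=0xf6 r4=0xe7  N=1 Z=0
-- IRQ taken; context saved, return-PC = 3 --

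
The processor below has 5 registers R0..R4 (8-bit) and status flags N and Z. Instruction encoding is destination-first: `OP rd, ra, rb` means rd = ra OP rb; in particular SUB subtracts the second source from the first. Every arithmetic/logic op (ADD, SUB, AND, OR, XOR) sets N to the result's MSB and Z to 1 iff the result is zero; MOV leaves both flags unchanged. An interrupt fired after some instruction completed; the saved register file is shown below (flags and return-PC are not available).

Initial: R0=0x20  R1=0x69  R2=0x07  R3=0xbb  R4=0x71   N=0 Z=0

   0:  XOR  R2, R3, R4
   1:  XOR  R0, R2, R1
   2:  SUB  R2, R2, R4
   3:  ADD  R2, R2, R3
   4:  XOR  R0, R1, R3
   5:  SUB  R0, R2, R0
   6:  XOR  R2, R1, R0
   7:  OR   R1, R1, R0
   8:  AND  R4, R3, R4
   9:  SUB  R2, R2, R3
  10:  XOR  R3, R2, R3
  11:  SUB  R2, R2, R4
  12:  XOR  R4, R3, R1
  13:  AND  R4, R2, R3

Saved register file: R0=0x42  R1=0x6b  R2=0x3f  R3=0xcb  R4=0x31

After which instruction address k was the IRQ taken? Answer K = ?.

K = 11

after  0: R0=0x20 R1=0x69 R2=0xca R3=0xbb R4=0x71  N=1 Z=0
after  1: R0=0xa3 R1=0x69 R2=0xca R3=0xbb R4=0x71  N=1 Z=0
after  2: R0=0xa3 R1=0x69 R2=0x59 R3=0xbb R4=0x71  N=0 Z=0
after  3: R0=0xa3 R1=0x69 R2=0x14 R3=0xbb R4=0x71  N=0 Z=0
after  4: R0=0xd2 R1=0x69 R2=0x14 R3=0xbb R4=0x71  N=1 Z=0
after  5: R0=0x42 R1=0x69 R2=0x14 R3=0xbb R4=0x71  N=0 Z=0
after  6: R0=0x42 R1=0x69 R2=0x2b R3=0xbb R4=0x71  N=0 Z=0
after  7: R0=0x42 R1=0x6b R2=0x2b R3=0xbb R4=0x71  N=0 Z=0
after  8: R0=0x42 R1=0x6b R2=0x2b R3=0xbb R4=0x31  N=0 Z=0
after  9: R0=0x42 R1=0x6b R2=0x70 R3=0xbb R4=0x31  N=0 Z=0
after 10: R0=0x42 R1=0x6b R2=0x70 R3=0xcb R4=0x31  N=1 Z=0
after 11: R0=0x42 R1=0x6b R2=0x3f R3=0xcb R4=0x31  N=0 Z=0
-- IRQ taken; context saved, return-PC = 12 --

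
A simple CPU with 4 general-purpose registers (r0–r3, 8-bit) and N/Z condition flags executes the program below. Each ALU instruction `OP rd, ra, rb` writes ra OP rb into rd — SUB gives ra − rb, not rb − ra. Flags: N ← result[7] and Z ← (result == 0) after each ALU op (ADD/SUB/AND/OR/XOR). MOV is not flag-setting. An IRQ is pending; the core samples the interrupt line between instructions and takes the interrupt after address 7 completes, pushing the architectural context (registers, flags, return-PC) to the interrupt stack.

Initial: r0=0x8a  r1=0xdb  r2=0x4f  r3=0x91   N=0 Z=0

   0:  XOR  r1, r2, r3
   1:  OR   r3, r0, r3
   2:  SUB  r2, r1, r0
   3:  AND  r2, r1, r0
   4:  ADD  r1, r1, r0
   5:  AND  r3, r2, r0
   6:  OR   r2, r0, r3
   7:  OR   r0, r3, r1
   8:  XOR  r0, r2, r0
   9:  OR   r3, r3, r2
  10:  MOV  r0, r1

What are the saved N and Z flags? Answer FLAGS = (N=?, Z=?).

FLAGS = (N=1, Z=0)

after  0: r0=0x8a r1=0xde r2=0x4f r3=0x91  N=1 Z=0
after  1: r0=0x8a r1=0xde r2=0x4f r3=0x9b  N=1 Z=0
after  2: r0=0x8a r1=0xde r2=0x54 r3=0x9b  N=0 Z=0
after  3: r0=0x8a r1=0xde r2=0x8a r3=0x9b  N=1 Z=0
after  4: r0=0x8a r1=0x68 r2=0x8a r3=0x9b  N=0 Z=0
after  5: r0=0x8a r1=0x68 r2=0x8a r3=0x8a  N=1 Z=0
after  6: r0=0x8a r1=0x68 r2=0x8a r3=0x8a  N=1 Z=0
after  7: r0=0xea r1=0x68 r2=0x8a r3=0x8a  N=1 Z=0
-- IRQ taken; context saved, return-PC = 8 --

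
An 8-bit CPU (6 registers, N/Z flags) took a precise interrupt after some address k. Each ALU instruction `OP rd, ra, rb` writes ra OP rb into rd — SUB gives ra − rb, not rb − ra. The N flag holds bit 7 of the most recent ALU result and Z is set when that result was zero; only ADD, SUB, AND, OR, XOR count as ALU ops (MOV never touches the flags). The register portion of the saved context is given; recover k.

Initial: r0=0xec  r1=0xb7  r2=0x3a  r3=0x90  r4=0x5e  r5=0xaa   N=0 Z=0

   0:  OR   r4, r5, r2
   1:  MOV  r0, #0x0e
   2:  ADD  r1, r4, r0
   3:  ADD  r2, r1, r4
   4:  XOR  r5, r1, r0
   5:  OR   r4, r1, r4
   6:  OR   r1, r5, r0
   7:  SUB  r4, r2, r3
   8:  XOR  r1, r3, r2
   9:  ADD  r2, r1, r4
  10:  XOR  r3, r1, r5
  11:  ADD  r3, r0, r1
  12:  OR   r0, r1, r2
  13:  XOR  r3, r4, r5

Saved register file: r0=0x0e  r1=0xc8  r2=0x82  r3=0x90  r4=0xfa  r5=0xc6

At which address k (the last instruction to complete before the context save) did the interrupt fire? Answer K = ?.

K = 5

after  0: r0=0xec r1=0xb7 r2=0x3a r3=0x90 r4=0xba r5=0xaa  N=1 Z=0
after  1: r0=0x0e r1=0xb7 r2=0x3a r3=0x90 r4=0xba r5=0xaa  N=1 Z=0
after  2: r0=0x0e r1=0xc8 r2=0x3a r3=0x90 r4=0xba r5=0xaa  N=1 Z=0
after  3: r0=0x0e r1=0xc8 r2=0x82 r3=0x90 r4=0xba r5=0xaa  N=1 Z=0
after  4: r0=0x0e r1=0xc8 r2=0x82 r3=0x90 r4=0xba r5=0xc6  N=1 Z=0
after  5: r0=0x0e r1=0xc8 r2=0x82 r3=0x90 r4=0xfa r5=0xc6  N=1 Z=0
-- IRQ taken; context saved, return-PC = 6 --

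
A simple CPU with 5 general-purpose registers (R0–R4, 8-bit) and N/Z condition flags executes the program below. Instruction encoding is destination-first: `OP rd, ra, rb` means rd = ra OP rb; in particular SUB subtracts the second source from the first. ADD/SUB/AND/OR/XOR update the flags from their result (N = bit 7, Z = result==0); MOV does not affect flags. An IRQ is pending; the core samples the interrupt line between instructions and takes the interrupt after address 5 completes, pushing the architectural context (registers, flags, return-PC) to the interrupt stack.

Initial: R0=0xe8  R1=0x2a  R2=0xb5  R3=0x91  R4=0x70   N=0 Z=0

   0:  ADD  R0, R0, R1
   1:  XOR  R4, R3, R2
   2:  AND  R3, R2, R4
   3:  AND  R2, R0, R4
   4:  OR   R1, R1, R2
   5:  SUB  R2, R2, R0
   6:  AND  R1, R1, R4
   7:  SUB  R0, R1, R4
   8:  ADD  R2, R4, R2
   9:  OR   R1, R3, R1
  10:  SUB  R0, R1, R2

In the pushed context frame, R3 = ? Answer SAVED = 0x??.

SAVED = 0x24

after  0: R0=0x12 R1=0x2a R2=0xb5 R3=0x91 R4=0x70  N=0 Z=0
after  1: R0=0x12 R1=0x2a R2=0xb5 R3=0x91 R4=0x24  N=0 Z=0
after  2: R0=0x12 R1=0x2a R2=0xb5 R3=0x24 R4=0x24  N=0 Z=0
after  3: R0=0x12 R1=0x2a R2=0x00 R3=0x24 R4=0x24  N=0 Z=1
after  4: R0=0x12 R1=0x2a R2=0x00 R3=0x24 R4=0x24  N=0 Z=0
after  5: R0=0x12 R1=0x2a R2=0xee R3=0x24 R4=0x24  N=1 Z=0
-- IRQ taken; context saved, return-PC = 6 --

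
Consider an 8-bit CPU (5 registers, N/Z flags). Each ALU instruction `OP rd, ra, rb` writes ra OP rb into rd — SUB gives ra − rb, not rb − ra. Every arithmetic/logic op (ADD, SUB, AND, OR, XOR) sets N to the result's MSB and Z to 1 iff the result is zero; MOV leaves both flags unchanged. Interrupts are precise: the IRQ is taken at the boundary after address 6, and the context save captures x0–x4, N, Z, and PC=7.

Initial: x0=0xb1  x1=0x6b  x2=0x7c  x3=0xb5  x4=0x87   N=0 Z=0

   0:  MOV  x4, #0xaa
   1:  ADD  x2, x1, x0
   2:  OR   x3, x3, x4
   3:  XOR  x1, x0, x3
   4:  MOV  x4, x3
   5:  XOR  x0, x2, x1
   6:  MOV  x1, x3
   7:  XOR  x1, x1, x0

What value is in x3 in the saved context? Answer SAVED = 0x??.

after  0: x0=0xb1 x1=0x6b x2=0x7c x3=0xb5 x4=0xaa  N=0 Z=0
after  1: x0=0xb1 x1=0x6b x2=0x1c x3=0xb5 x4=0xaa  N=0 Z=0
after  2: x0=0xb1 x1=0x6b x2=0x1c x3=0xbf x4=0xaa  N=1 Z=0
after  3: x0=0xb1 x1=0x0e x2=0x1c x3=0xbf x4=0xaa  N=0 Z=0
after  4: x0=0xb1 x1=0x0e x2=0x1c x3=0xbf x4=0xbf  N=0 Z=0
after  5: x0=0x12 x1=0x0e x2=0x1c x3=0xbf x4=0xbf  N=0 Z=0
after  6: x0=0x12 x1=0xbf x2=0x1c x3=0xbf x4=0xbf  N=0 Z=0
-- IRQ taken; context saved, return-PC = 7 --

SAVED = 0xbf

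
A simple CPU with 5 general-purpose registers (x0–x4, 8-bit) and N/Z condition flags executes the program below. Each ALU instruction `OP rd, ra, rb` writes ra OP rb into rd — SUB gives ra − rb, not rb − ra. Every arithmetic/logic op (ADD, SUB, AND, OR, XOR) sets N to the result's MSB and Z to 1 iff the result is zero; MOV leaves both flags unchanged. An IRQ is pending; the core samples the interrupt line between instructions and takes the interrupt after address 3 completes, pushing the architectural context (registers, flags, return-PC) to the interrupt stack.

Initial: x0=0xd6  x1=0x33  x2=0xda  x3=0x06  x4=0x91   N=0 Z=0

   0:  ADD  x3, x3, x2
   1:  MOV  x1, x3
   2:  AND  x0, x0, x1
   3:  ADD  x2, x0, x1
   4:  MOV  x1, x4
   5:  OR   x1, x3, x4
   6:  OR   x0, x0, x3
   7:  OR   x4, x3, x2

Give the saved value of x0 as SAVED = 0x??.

after  0: x0=0xd6 x1=0x33 x2=0xda x3=0xe0 x4=0x91  N=1 Z=0
after  1: x0=0xd6 x1=0xe0 x2=0xda x3=0xe0 x4=0x91  N=1 Z=0
after  2: x0=0xc0 x1=0xe0 x2=0xda x3=0xe0 x4=0x91  N=1 Z=0
after  3: x0=0xc0 x1=0xe0 x2=0xa0 x3=0xe0 x4=0x91  N=1 Z=0
-- IRQ taken; context saved, return-PC = 4 --

SAVED = 0xc0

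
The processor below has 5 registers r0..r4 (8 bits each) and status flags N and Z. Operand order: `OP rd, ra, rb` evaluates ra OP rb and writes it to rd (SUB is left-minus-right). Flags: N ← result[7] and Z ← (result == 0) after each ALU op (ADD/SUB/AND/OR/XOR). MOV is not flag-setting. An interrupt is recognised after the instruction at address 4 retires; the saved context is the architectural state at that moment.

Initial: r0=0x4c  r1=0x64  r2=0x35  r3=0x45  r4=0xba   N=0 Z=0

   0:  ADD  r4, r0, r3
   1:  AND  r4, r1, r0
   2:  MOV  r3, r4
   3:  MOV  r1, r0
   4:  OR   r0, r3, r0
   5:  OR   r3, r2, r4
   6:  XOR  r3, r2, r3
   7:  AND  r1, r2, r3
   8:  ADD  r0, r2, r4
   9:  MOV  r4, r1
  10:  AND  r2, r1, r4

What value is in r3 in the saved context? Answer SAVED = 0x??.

SAVED = 0x44

after  0: r0=0x4c r1=0x64 r2=0x35 r3=0x45 r4=0x91  N=1 Z=0
after  1: r0=0x4c r1=0x64 r2=0x35 r3=0x45 r4=0x44  N=0 Z=0
after  2: r0=0x4c r1=0x64 r2=0x35 r3=0x44 r4=0x44  N=0 Z=0
after  3: r0=0x4c r1=0x4c r2=0x35 r3=0x44 r4=0x44  N=0 Z=0
after  4: r0=0x4c r1=0x4c r2=0x35 r3=0x44 r4=0x44  N=0 Z=0
-- IRQ taken; context saved, return-PC = 5 --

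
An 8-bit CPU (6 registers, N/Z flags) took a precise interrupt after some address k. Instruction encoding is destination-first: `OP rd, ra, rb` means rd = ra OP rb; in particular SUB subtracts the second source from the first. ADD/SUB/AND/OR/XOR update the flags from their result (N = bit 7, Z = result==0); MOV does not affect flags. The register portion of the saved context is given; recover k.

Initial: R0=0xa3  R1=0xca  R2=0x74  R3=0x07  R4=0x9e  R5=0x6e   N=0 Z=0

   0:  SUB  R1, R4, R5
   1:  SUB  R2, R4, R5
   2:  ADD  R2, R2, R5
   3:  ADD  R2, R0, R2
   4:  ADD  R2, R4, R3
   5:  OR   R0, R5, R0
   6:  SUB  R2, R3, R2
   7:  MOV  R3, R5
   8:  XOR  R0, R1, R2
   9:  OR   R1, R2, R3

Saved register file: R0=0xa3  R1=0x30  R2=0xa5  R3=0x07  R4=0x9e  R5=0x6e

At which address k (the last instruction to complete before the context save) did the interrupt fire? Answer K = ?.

after  0: R0=0xa3 R1=0x30 R2=0x74 R3=0x07 R4=0x9e R5=0x6e  N=0 Z=0
after  1: R0=0xa3 R1=0x30 R2=0x30 R3=0x07 R4=0x9e R5=0x6e  N=0 Z=0
after  2: R0=0xa3 R1=0x30 R2=0x9e R3=0x07 R4=0x9e R5=0x6e  N=1 Z=0
after  3: R0=0xa3 R1=0x30 R2=0x41 R3=0x07 R4=0x9e R5=0x6e  N=0 Z=0
after  4: R0=0xa3 R1=0x30 R2=0xa5 R3=0x07 R4=0x9e R5=0x6e  N=1 Z=0
-- IRQ taken; context saved, return-PC = 5 --

K = 4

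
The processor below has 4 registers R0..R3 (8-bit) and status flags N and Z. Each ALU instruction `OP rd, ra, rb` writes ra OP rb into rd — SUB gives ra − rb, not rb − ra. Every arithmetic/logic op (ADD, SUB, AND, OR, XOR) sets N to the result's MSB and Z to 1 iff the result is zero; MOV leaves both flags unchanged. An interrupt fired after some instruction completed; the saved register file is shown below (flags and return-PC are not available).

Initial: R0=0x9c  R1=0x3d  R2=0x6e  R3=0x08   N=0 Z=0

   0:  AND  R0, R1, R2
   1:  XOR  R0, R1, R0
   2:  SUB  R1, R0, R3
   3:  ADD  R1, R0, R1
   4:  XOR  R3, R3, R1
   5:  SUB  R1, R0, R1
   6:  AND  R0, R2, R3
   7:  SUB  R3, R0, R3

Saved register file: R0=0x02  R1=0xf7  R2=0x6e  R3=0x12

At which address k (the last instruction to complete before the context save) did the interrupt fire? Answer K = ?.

after  0: R0=0x2c R1=0x3d R2=0x6e R3=0x08  N=0 Z=0
after  1: R0=0x11 R1=0x3d R2=0x6e R3=0x08  N=0 Z=0
after  2: R0=0x11 R1=0x09 R2=0x6e R3=0x08  N=0 Z=0
after  3: R0=0x11 R1=0x1a R2=0x6e R3=0x08  N=0 Z=0
after  4: R0=0x11 R1=0x1a R2=0x6e R3=0x12  N=0 Z=0
after  5: R0=0x11 R1=0xf7 R2=0x6e R3=0x12  N=1 Z=0
after  6: R0=0x02 R1=0xf7 R2=0x6e R3=0x12  N=0 Z=0
-- IRQ taken; context saved, return-PC = 7 --

K = 6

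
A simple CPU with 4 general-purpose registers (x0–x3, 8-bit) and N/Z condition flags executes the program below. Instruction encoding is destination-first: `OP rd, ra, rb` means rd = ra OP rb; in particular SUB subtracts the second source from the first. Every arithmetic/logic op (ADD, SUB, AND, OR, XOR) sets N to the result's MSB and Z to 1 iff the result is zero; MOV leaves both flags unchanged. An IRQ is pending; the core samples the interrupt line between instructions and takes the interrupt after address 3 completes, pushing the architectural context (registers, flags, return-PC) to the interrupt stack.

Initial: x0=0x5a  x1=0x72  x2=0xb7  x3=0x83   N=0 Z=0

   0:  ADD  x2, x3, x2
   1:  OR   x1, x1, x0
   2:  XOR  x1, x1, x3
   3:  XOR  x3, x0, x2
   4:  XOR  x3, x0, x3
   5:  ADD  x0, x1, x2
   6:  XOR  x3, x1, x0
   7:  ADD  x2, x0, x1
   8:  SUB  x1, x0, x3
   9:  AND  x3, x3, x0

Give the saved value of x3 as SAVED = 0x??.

SAVED = 0x60

after  0: x0=0x5a x1=0x72 x2=0x3a x3=0x83  N=0 Z=0
after  1: x0=0x5a x1=0x7a x2=0x3a x3=0x83  N=0 Z=0
after  2: x0=0x5a x1=0xf9 x2=0x3a x3=0x83  N=1 Z=0
after  3: x0=0x5a x1=0xf9 x2=0x3a x3=0x60  N=0 Z=0
-- IRQ taken; context saved, return-PC = 4 --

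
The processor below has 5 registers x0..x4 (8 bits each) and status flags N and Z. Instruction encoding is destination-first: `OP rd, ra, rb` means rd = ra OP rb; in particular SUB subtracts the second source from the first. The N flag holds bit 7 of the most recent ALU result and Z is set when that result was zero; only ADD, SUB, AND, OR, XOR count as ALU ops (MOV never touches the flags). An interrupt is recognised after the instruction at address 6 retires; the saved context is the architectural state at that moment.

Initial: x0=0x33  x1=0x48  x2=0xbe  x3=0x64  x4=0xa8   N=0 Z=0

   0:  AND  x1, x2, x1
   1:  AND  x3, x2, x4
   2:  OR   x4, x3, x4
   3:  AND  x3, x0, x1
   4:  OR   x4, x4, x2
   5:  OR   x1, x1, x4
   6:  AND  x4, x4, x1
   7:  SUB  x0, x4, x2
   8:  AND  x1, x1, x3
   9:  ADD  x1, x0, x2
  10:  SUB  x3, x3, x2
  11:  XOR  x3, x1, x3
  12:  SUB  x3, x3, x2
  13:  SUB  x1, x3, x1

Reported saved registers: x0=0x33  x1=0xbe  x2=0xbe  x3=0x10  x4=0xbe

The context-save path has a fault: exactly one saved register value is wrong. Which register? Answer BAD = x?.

BAD = x3

after  0: x0=0x33 x1=0x08 x2=0xbe x3=0x64 x4=0xa8  N=0 Z=0
after  1: x0=0x33 x1=0x08 x2=0xbe x3=0xa8 x4=0xa8  N=1 Z=0
after  2: x0=0x33 x1=0x08 x2=0xbe x3=0xa8 x4=0xa8  N=1 Z=0
after  3: x0=0x33 x1=0x08 x2=0xbe x3=0x00 x4=0xa8  N=0 Z=1
after  4: x0=0x33 x1=0x08 x2=0xbe x3=0x00 x4=0xbe  N=1 Z=0
after  5: x0=0x33 x1=0xbe x2=0xbe x3=0x00 x4=0xbe  N=1 Z=0
after  6: x0=0x33 x1=0xbe x2=0xbe x3=0x00 x4=0xbe  N=1 Z=0
-- IRQ taken; context saved, return-PC = 7 --
mismatch: x3: reported 0x10 vs actual 0x00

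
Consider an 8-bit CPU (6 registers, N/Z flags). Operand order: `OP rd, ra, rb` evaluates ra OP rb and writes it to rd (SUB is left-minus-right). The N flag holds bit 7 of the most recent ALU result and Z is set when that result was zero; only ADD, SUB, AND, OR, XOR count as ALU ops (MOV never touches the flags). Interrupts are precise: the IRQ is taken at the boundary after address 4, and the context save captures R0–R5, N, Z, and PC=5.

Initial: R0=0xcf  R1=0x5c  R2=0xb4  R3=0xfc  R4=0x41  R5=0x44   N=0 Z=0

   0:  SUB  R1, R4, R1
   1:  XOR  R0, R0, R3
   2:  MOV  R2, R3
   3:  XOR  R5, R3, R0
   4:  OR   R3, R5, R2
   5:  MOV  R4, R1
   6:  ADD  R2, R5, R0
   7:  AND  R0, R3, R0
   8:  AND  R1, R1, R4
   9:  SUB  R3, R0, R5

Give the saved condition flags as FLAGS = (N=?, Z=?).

after  0: R0=0xcf R1=0xe5 R2=0xb4 R3=0xfc R4=0x41 R5=0x44  N=1 Z=0
after  1: R0=0x33 R1=0xe5 R2=0xb4 R3=0xfc R4=0x41 R5=0x44  N=0 Z=0
after  2: R0=0x33 R1=0xe5 R2=0xfc R3=0xfc R4=0x41 R5=0x44  N=0 Z=0
after  3: R0=0x33 R1=0xe5 R2=0xfc R3=0xfc R4=0x41 R5=0xcf  N=1 Z=0
after  4: R0=0x33 R1=0xe5 R2=0xfc R3=0xff R4=0x41 R5=0xcf  N=1 Z=0
-- IRQ taken; context saved, return-PC = 5 --

FLAGS = (N=1, Z=0)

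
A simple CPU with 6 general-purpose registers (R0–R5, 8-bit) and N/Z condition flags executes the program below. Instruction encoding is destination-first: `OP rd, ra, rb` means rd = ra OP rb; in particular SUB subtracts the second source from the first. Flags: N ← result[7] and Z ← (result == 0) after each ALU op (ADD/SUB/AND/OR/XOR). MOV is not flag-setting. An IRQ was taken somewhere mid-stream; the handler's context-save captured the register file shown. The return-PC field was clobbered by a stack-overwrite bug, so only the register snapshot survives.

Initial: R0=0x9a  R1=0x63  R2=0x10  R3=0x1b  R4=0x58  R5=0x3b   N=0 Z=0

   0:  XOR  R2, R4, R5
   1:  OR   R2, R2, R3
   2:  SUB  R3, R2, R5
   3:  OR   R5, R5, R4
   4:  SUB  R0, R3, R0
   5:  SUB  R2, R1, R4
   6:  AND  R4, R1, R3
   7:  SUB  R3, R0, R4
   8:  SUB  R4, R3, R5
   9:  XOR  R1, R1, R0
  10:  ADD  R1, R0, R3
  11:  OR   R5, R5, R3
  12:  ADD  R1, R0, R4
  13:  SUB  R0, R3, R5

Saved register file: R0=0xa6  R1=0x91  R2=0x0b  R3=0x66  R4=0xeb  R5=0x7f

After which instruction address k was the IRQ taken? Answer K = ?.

after  0: R0=0x9a R1=0x63 R2=0x63 R3=0x1b R4=0x58 R5=0x3b  N=0 Z=0
after  1: R0=0x9a R1=0x63 R2=0x7b R3=0x1b R4=0x58 R5=0x3b  N=0 Z=0
after  2: R0=0x9a R1=0x63 R2=0x7b R3=0x40 R4=0x58 R5=0x3b  N=0 Z=0
after  3: R0=0x9a R1=0x63 R2=0x7b R3=0x40 R4=0x58 R5=0x7b  N=0 Z=0
after  4: R0=0xa6 R1=0x63 R2=0x7b R3=0x40 R4=0x58 R5=0x7b  N=1 Z=0
after  5: R0=0xa6 R1=0x63 R2=0x0b R3=0x40 R4=0x58 R5=0x7b  N=0 Z=0
after  6: R0=0xa6 R1=0x63 R2=0x0b R3=0x40 R4=0x40 R5=0x7b  N=0 Z=0
after  7: R0=0xa6 R1=0x63 R2=0x0b R3=0x66 R4=0x40 R5=0x7b  N=0 Z=0
after  8: R0=0xa6 R1=0x63 R2=0x0b R3=0x66 R4=0xeb R5=0x7b  N=1 Z=0
after  9: R0=0xa6 R1=0xc5 R2=0x0b R3=0x66 R4=0xeb R5=0x7b  N=1 Z=0
after 10: R0=0xa6 R1=0x0c R2=0x0b R3=0x66 R4=0xeb R5=0x7b  N=0 Z=0
after 11: R0=0xa6 R1=0x0c R2=0x0b R3=0x66 R4=0xeb R5=0x7f  N=0 Z=0
after 12: R0=0xa6 R1=0x91 R2=0x0b R3=0x66 R4=0xeb R5=0x7f  N=1 Z=0
-- IRQ taken; context saved, return-PC = 13 --

K = 12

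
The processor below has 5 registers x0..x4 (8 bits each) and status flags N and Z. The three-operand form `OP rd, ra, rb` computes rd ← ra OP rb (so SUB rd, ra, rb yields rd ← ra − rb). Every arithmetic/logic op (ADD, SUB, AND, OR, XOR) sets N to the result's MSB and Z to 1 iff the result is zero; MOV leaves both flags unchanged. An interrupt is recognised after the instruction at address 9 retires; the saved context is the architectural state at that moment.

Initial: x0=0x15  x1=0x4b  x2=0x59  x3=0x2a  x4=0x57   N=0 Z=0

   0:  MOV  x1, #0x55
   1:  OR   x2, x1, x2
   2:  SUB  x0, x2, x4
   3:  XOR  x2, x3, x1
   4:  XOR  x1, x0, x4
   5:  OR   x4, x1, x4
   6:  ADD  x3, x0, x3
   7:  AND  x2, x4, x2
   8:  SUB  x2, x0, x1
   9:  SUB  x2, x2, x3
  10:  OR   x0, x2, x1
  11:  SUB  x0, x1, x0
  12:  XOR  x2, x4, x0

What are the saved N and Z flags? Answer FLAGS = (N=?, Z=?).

FLAGS = (N=1, Z=0)

after  0: x0=0x15 x1=0x55 x2=0x59 x3=0x2a x4=0x57  N=0 Z=0
after  1: x0=0x15 x1=0x55 x2=0x5d x3=0x2a x4=0x57  N=0 Z=0
after  2: x0=0x06 x1=0x55 x2=0x5d x3=0x2a x4=0x57  N=0 Z=0
after  3: x0=0x06 x1=0x55 x2=0x7f x3=0x2a x4=0x57  N=0 Z=0
after  4: x0=0x06 x1=0x51 x2=0x7f x3=0x2a x4=0x57  N=0 Z=0
after  5: x0=0x06 x1=0x51 x2=0x7f x3=0x2a x4=0x57  N=0 Z=0
after  6: x0=0x06 x1=0x51 x2=0x7f x3=0x30 x4=0x57  N=0 Z=0
after  7: x0=0x06 x1=0x51 x2=0x57 x3=0x30 x4=0x57  N=0 Z=0
after  8: x0=0x06 x1=0x51 x2=0xb5 x3=0x30 x4=0x57  N=1 Z=0
after  9: x0=0x06 x1=0x51 x2=0x85 x3=0x30 x4=0x57  N=1 Z=0
-- IRQ taken; context saved, return-PC = 10 --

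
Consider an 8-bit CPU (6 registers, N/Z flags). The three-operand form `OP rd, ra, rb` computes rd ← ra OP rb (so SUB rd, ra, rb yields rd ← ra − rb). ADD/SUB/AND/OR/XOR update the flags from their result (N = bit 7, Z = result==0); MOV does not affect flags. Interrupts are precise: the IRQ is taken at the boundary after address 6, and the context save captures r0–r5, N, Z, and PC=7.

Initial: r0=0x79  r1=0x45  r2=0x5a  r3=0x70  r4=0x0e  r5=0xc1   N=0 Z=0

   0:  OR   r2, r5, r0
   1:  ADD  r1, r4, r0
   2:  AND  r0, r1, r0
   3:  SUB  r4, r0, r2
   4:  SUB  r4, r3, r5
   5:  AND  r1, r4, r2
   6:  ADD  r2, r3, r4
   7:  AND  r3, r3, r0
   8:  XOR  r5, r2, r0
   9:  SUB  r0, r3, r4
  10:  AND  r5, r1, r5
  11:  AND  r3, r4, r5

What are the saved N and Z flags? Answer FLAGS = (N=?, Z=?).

after  0: r0=0x79 r1=0x45 r2=0xf9 r3=0x70 r4=0x0e r5=0xc1  N=1 Z=0
after  1: r0=0x79 r1=0x87 r2=0xf9 r3=0x70 r4=0x0e r5=0xc1  N=1 Z=0
after  2: r0=0x01 r1=0x87 r2=0xf9 r3=0x70 r4=0x0e r5=0xc1  N=0 Z=0
after  3: r0=0x01 r1=0x87 r2=0xf9 r3=0x70 r4=0x08 r5=0xc1  N=0 Z=0
after  4: r0=0x01 r1=0x87 r2=0xf9 r3=0x70 r4=0xaf r5=0xc1  N=1 Z=0
after  5: r0=0x01 r1=0xa9 r2=0xf9 r3=0x70 r4=0xaf r5=0xc1  N=1 Z=0
after  6: r0=0x01 r1=0xa9 r2=0x1f r3=0x70 r4=0xaf r5=0xc1  N=0 Z=0
-- IRQ taken; context saved, return-PC = 7 --

FLAGS = (N=0, Z=0)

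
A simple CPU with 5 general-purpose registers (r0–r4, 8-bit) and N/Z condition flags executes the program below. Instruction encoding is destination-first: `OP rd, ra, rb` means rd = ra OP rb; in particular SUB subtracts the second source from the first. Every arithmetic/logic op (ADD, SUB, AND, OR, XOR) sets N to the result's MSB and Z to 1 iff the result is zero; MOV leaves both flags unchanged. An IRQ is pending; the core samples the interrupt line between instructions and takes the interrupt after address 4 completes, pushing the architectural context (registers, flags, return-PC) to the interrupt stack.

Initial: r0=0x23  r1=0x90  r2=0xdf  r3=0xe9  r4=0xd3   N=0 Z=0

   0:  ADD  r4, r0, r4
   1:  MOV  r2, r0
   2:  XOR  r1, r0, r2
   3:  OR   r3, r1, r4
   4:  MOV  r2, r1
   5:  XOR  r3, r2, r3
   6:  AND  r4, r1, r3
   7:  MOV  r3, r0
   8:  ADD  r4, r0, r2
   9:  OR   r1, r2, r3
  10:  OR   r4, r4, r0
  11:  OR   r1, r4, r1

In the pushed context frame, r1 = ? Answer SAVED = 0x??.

SAVED = 0x00

after  0: r0=0x23 r1=0x90 r2=0xdf r3=0xe9 r4=0xf6  N=1 Z=0
after  1: r0=0x23 r1=0x90 r2=0x23 r3=0xe9 r4=0xf6  N=1 Z=0
after  2: r0=0x23 r1=0x00 r2=0x23 r3=0xe9 r4=0xf6  N=0 Z=1
after  3: r0=0x23 r1=0x00 r2=0x23 r3=0xf6 r4=0xf6  N=1 Z=0
after  4: r0=0x23 r1=0x00 r2=0x00 r3=0xf6 r4=0xf6  N=1 Z=0
-- IRQ taken; context saved, return-PC = 5 --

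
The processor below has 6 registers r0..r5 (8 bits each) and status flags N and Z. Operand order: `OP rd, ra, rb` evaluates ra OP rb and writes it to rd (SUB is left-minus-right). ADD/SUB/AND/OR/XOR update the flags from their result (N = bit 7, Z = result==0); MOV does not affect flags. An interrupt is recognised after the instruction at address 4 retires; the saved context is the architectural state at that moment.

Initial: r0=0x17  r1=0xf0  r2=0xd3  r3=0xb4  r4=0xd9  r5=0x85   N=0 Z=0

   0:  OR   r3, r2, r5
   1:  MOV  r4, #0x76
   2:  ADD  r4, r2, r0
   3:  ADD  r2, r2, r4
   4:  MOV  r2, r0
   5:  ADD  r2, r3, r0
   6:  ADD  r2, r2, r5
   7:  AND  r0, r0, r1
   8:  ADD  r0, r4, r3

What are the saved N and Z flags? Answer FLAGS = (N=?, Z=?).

FLAGS = (N=1, Z=0)

after  0: r0=0x17 r1=0xf0 r2=0xd3 r3=0xd7 r4=0xd9 r5=0x85  N=1 Z=0
after  1: r0=0x17 r1=0xf0 r2=0xd3 r3=0xd7 r4=0x76 r5=0x85  N=1 Z=0
after  2: r0=0x17 r1=0xf0 r2=0xd3 r3=0xd7 r4=0xea r5=0x85  N=1 Z=0
after  3: r0=0x17 r1=0xf0 r2=0xbd r3=0xd7 r4=0xea r5=0x85  N=1 Z=0
after  4: r0=0x17 r1=0xf0 r2=0x17 r3=0xd7 r4=0xea r5=0x85  N=1 Z=0
-- IRQ taken; context saved, return-PC = 5 --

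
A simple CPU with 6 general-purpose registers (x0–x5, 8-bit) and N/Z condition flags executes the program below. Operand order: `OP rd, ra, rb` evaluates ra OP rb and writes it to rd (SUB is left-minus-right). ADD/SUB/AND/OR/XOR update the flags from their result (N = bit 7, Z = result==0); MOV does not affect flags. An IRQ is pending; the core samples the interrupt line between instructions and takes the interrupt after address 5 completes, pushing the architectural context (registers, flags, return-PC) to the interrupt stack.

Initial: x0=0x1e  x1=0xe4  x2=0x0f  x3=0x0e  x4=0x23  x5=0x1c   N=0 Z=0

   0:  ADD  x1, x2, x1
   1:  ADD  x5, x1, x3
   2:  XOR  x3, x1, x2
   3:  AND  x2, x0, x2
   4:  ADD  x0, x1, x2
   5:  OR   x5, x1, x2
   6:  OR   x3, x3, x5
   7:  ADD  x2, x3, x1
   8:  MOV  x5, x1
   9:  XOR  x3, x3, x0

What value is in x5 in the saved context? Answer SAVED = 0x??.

after  0: x0=0x1e x1=0xf3 x2=0x0f x3=0x0e x4=0x23 x5=0x1c  N=1 Z=0
after  1: x0=0x1e x1=0xf3 x2=0x0f x3=0x0e x4=0x23 x5=0x01  N=0 Z=0
after  2: x0=0x1e x1=0xf3 x2=0x0f x3=0xfc x4=0x23 x5=0x01  N=1 Z=0
after  3: x0=0x1e x1=0xf3 x2=0x0e x3=0xfc x4=0x23 x5=0x01  N=0 Z=0
after  4: x0=0x01 x1=0xf3 x2=0x0e x3=0xfc x4=0x23 x5=0x01  N=0 Z=0
after  5: x0=0x01 x1=0xf3 x2=0x0e x3=0xfc x4=0x23 x5=0xff  N=1 Z=0
-- IRQ taken; context saved, return-PC = 6 --

SAVED = 0xff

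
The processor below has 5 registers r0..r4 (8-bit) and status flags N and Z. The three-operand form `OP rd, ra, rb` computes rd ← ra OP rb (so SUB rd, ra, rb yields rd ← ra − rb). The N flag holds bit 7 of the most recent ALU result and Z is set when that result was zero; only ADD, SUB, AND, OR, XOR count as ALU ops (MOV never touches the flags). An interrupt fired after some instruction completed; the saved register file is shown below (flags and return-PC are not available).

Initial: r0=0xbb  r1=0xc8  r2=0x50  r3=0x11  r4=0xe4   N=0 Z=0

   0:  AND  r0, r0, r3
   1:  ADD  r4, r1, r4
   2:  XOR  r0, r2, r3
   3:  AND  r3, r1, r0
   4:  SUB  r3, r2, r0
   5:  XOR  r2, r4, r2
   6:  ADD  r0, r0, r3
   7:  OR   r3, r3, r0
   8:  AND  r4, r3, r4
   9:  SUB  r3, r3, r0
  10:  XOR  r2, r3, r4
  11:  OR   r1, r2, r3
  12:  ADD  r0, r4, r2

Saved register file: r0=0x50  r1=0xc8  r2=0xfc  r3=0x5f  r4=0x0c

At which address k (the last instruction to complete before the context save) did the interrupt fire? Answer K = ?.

after  0: r0=0x11 r1=0xc8 r2=0x50 r3=0x11 r4=0xe4  N=0 Z=0
after  1: r0=0x11 r1=0xc8 r2=0x50 r3=0x11 r4=0xac  N=1 Z=0
after  2: r0=0x41 r1=0xc8 r2=0x50 r3=0x11 r4=0xac  N=0 Z=0
after  3: r0=0x41 r1=0xc8 r2=0x50 r3=0x40 r4=0xac  N=0 Z=0
after  4: r0=0x41 r1=0xc8 r2=0x50 r3=0x0f r4=0xac  N=0 Z=0
after  5: r0=0x41 r1=0xc8 r2=0xfc r3=0x0f r4=0xac  N=1 Z=0
after  6: r0=0x50 r1=0xc8 r2=0xfc r3=0x0f r4=0xac  N=0 Z=0
after  7: r0=0x50 r1=0xc8 r2=0xfc r3=0x5f r4=0xac  N=0 Z=0
after  8: r0=0x50 r1=0xc8 r2=0xfc r3=0x5f r4=0x0c  N=0 Z=0
-- IRQ taken; context saved, return-PC = 9 --

K = 8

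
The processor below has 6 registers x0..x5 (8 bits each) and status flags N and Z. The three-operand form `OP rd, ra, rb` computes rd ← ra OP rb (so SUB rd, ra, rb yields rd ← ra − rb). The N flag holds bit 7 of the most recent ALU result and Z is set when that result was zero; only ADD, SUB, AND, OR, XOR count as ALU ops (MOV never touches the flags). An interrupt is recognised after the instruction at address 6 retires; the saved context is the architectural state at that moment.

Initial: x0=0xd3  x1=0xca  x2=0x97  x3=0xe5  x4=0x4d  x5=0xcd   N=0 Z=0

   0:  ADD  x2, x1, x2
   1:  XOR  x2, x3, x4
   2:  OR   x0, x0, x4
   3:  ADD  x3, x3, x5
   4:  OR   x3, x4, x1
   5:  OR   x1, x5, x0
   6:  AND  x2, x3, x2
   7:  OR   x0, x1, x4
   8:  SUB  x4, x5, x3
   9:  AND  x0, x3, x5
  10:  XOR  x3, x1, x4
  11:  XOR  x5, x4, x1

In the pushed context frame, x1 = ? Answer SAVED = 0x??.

after  0: x0=0xd3 x1=0xca x2=0x61 x3=0xe5 x4=0x4d x5=0xcd  N=0 Z=0
after  1: x0=0xd3 x1=0xca x2=0xa8 x3=0xe5 x4=0x4d x5=0xcd  N=1 Z=0
after  2: x0=0xdf x1=0xca x2=0xa8 x3=0xe5 x4=0x4d x5=0xcd  N=1 Z=0
after  3: x0=0xdf x1=0xca x2=0xa8 x3=0xb2 x4=0x4d x5=0xcd  N=1 Z=0
after  4: x0=0xdf x1=0xca x2=0xa8 x3=0xcf x4=0x4d x5=0xcd  N=1 Z=0
after  5: x0=0xdf x1=0xdf x2=0xa8 x3=0xcf x4=0x4d x5=0xcd  N=1 Z=0
after  6: x0=0xdf x1=0xdf x2=0x88 x3=0xcf x4=0x4d x5=0xcd  N=1 Z=0
-- IRQ taken; context saved, return-PC = 7 --

SAVED = 0xdf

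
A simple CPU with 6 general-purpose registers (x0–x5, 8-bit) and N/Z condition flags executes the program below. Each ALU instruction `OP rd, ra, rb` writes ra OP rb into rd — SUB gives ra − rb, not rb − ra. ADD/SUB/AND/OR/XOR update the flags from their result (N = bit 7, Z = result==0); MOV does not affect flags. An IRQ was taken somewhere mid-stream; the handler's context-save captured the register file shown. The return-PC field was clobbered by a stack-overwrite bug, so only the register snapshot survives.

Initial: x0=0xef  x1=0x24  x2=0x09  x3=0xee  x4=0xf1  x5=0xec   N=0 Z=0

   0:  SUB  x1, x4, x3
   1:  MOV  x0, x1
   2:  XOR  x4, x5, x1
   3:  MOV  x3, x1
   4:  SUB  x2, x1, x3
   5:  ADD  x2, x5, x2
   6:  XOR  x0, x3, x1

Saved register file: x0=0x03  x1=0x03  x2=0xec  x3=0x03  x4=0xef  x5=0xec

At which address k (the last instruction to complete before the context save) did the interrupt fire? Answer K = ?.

after  0: x0=0xef x1=0x03 x2=0x09 x3=0xee x4=0xf1 x5=0xec  N=0 Z=0
after  1: x0=0x03 x1=0x03 x2=0x09 x3=0xee x4=0xf1 x5=0xec  N=0 Z=0
after  2: x0=0x03 x1=0x03 x2=0x09 x3=0xee x4=0xef x5=0xec  N=1 Z=0
after  3: x0=0x03 x1=0x03 x2=0x09 x3=0x03 x4=0xef x5=0xec  N=1 Z=0
after  4: x0=0x03 x1=0x03 x2=0x00 x3=0x03 x4=0xef x5=0xec  N=0 Z=1
after  5: x0=0x03 x1=0x03 x2=0xec x3=0x03 x4=0xef x5=0xec  N=1 Z=0
-- IRQ taken; context saved, return-PC = 6 --

K = 5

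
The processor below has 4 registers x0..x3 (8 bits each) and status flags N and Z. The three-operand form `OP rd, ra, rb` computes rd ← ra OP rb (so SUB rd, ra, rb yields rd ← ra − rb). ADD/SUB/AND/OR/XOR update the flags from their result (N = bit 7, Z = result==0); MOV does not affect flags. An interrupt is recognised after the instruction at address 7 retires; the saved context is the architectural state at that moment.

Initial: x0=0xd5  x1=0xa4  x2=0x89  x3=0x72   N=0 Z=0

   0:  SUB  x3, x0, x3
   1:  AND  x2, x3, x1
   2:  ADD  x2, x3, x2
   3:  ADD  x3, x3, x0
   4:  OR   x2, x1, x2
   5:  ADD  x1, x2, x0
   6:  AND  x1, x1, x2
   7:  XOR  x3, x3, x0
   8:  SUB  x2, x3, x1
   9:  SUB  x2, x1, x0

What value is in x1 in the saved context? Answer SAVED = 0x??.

after  0: x0=0xd5 x1=0xa4 x2=0x89 x3=0x63  N=0 Z=0
after  1: x0=0xd5 x1=0xa4 x2=0x20 x3=0x63  N=0 Z=0
after  2: x0=0xd5 x1=0xa4 x2=0x83 x3=0x63  N=1 Z=0
after  3: x0=0xd5 x1=0xa4 x2=0x83 x3=0x38  N=0 Z=0
after  4: x0=0xd5 x1=0xa4 x2=0xa7 x3=0x38  N=1 Z=0
after  5: x0=0xd5 x1=0x7c x2=0xa7 x3=0x38  N=0 Z=0
after  6: x0=0xd5 x1=0x24 x2=0xa7 x3=0x38  N=0 Z=0
after  7: x0=0xd5 x1=0x24 x2=0xa7 x3=0xed  N=1 Z=0
-- IRQ taken; context saved, return-PC = 8 --

SAVED = 0x24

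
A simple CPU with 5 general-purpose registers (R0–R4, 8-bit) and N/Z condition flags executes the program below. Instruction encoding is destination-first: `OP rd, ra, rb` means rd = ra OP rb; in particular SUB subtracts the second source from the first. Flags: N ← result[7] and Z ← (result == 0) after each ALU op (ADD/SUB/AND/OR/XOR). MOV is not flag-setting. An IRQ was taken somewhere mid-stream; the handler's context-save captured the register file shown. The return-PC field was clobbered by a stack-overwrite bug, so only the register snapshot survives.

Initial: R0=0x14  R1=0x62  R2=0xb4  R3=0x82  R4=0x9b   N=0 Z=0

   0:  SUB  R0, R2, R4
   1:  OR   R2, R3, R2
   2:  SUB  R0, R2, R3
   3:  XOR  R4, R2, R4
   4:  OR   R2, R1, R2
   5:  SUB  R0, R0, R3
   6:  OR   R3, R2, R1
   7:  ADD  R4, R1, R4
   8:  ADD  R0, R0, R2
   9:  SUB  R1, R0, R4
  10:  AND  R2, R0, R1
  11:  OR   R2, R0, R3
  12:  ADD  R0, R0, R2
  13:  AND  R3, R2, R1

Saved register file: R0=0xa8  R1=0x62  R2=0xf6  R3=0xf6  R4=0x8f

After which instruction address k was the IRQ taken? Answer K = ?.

after  0: R0=0x19 R1=0x62 R2=0xb4 R3=0x82 R4=0x9b  N=0 Z=0
after  1: R0=0x19 R1=0x62 R2=0xb6 R3=0x82 R4=0x9b  N=1 Z=0
after  2: R0=0x34 R1=0x62 R2=0xb6 R3=0x82 R4=0x9b  N=0 Z=0
after  3: R0=0x34 R1=0x62 R2=0xb6 R3=0x82 R4=0x2d  N=0 Z=0
after  4: R0=0x34 R1=0x62 R2=0xf6 R3=0x82 R4=0x2d  N=1 Z=0
after  5: R0=0xb2 R1=0x62 R2=0xf6 R3=0x82 R4=0x2d  N=1 Z=0
after  6: R0=0xb2 R1=0x62 R2=0xf6 R3=0xf6 R4=0x2d  N=1 Z=0
after  7: R0=0xb2 R1=0x62 R2=0xf6 R3=0xf6 R4=0x8f  N=1 Z=0
after  8: R0=0xa8 R1=0x62 R2=0xf6 R3=0xf6 R4=0x8f  N=1 Z=0
-- IRQ taken; context saved, return-PC = 9 --

K = 8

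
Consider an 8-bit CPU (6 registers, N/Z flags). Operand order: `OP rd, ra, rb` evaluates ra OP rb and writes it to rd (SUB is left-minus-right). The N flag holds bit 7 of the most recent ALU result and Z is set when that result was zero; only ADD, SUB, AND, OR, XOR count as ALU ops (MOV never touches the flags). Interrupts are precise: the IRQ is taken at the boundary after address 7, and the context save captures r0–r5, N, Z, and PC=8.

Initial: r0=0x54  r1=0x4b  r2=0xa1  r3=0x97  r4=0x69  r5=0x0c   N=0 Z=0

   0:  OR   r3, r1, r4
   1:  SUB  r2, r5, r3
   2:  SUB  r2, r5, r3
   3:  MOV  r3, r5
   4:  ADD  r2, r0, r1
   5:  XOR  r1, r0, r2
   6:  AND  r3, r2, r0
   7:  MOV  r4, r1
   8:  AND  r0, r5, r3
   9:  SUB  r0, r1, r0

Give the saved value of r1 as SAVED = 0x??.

after  0: r0=0x54 r1=0x4b r2=0xa1 r3=0x6b r4=0x69 r5=0x0c  N=0 Z=0
after  1: r0=0x54 r1=0x4b r2=0xa1 r3=0x6b r4=0x69 r5=0x0c  N=1 Z=0
after  2: r0=0x54 r1=0x4b r2=0xa1 r3=0x6b r4=0x69 r5=0x0c  N=1 Z=0
after  3: r0=0x54 r1=0x4b r2=0xa1 r3=0x0c r4=0x69 r5=0x0c  N=1 Z=0
after  4: r0=0x54 r1=0x4b r2=0x9f r3=0x0c r4=0x69 r5=0x0c  N=1 Z=0
after  5: r0=0x54 r1=0xcb r2=0x9f r3=0x0c r4=0x69 r5=0x0c  N=1 Z=0
after  6: r0=0x54 r1=0xcb r2=0x9f r3=0x14 r4=0x69 r5=0x0c  N=0 Z=0
after  7: r0=0x54 r1=0xcb r2=0x9f r3=0x14 r4=0xcb r5=0x0c  N=0 Z=0
-- IRQ taken; context saved, return-PC = 8 --

SAVED = 0xcb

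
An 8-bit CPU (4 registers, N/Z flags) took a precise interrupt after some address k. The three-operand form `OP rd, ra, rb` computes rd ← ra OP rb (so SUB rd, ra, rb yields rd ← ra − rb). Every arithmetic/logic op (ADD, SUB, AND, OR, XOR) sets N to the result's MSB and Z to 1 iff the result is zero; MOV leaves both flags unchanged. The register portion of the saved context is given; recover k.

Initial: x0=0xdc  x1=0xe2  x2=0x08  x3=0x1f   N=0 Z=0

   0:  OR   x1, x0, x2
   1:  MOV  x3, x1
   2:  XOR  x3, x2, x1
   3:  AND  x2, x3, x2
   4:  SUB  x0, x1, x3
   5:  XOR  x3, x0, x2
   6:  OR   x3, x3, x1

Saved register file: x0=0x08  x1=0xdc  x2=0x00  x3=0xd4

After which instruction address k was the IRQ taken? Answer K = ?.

after  0: x0=0xdc x1=0xdc x2=0x08 x3=0x1f  N=1 Z=0
after  1: x0=0xdc x1=0xdc x2=0x08 x3=0xdc  N=1 Z=0
after  2: x0=0xdc x1=0xdc x2=0x08 x3=0xd4  N=1 Z=0
after  3: x0=0xdc x1=0xdc x2=0x00 x3=0xd4  N=0 Z=1
after  4: x0=0x08 x1=0xdc x2=0x00 x3=0xd4  N=0 Z=0
-- IRQ taken; context saved, return-PC = 5 --

K = 4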